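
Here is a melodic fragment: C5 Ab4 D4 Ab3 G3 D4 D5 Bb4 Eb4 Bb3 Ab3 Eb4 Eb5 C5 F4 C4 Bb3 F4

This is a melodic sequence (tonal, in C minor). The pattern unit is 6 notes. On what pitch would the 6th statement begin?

The 6-note cells begin on C5, D5, Eb5 — each up a 2nd from the last.
Continuing: F5 → G5 → Ab5. Statement 6 starts on Ab5.

Ab5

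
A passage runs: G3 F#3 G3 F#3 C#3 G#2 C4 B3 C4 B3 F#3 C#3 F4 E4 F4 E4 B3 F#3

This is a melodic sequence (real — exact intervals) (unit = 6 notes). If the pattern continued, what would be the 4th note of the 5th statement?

The unit is 6 notes. Position-4 pitches of the 3 shown cells: F#3, B3, E4.
Extending up a 4th: A4 → D5.

D5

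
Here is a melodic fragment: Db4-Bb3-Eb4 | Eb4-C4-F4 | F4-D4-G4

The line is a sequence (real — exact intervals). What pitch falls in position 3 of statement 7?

D#5

With 3-note cells, note 3 of each statement runs Eb4, F4, G4.
Extending up a 2nd: A4 → B4 → C#5 → D#5.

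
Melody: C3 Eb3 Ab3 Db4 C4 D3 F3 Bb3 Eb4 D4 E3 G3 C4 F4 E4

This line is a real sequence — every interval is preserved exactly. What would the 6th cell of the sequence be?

With a 5-note motive the entries are C3, D3, E3, each up a 2nd from the previous.
Extending up a 2nd: F#3 → G#3 → A#3.
Statement 6 starts on A#3 and keeps the same exact contour: A#3 C#4 F#4 B4 A#4.

A#3 C#4 F#4 B4 A#4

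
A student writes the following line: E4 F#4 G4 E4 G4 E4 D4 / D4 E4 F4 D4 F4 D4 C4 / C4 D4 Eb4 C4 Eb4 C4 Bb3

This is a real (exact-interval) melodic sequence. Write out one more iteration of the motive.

With a 7-note motive the entries are E4, D4, C4, each down a 2nd from the previous.
Statement 4 starts on Bb3 and keeps the same exact contour: Bb3 C4 Db4 Bb3 Db4 Bb3 Ab3.

Bb3 C4 Db4 Bb3 Db4 Bb3 Ab3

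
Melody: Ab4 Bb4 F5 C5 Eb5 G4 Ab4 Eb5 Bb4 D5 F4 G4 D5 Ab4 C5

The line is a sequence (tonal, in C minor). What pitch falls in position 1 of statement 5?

Grouping in 5s, the 1st note of each cell is Ab4, G4, F4.
Carrying that down a 2nd forward: Eb4 → D4.

D4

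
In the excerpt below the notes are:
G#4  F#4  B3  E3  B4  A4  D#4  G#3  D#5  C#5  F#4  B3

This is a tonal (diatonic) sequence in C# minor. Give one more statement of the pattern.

F#5 E5 A4 D#4

With a 4-note motive the entries are G#4, B4, D#5, each up a 3rd from the previous.
From F#5 the diatonic shape gives F#5 E5 A4 D#4.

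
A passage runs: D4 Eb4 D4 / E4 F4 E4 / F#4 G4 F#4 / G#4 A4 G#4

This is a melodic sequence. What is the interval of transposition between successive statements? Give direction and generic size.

up a 2nd

The 3-note cells begin on D4, E4, F#4, G#4 — each up a 2nd from the last.
From D4 to E4: up a 2nd.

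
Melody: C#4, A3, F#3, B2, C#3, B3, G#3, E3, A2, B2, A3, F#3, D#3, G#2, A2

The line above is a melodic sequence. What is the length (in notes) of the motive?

Try groups of 5 (3 cells in 15 notes):
C#4 A3 F#3 B2 C#3 | B3 G#3 E3 A2 B2 | A3 F#3 D#3 G#2 A2
That's a consistent down a 2nd shift per cell, and no other grouping gives one.

5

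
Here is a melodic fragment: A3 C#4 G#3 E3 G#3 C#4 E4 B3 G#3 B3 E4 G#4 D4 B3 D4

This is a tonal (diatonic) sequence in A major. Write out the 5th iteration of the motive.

B4 D5 A4 F#4 A4

Taking 5-note groups, the heads are A3, C#4, E4: the pattern moves up a 3rd.
Continuing the starts: G#4 → B4.
From B4 the diatonic shape gives B4 D5 A4 F#4 A4.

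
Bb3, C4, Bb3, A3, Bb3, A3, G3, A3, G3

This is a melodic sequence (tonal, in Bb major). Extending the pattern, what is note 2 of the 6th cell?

Eb3

With 3-note cells, note 2 of each statement runs C4, Bb3, A3.
Extending down a 2nd: G3 → F3 → Eb3.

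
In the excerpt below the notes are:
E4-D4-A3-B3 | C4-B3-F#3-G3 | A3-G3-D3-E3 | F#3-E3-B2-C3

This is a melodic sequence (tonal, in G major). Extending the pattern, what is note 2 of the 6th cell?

A2

The unit is 4 notes. Position-2 pitches of the 4 shown cells: D4, B3, G3, E3.
Carrying that down a 3rd forward: C3 → A2.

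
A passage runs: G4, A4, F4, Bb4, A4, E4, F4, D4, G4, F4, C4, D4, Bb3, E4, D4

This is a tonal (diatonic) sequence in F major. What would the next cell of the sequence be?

The 5-note cells begin on G4, E4, C4 — each down a 3rd from the last.
So cell 4 is A3 Bb3 G3 C4 Bb3.

A3 Bb3 G3 C4 Bb3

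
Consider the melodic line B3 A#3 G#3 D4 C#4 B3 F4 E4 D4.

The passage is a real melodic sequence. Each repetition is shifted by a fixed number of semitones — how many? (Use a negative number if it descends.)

Taking 3-note groups, the heads are B3, D4, F4: the pattern moves up a 3rd.
B3→D4 is 62 − 59 = 3 semitones.

3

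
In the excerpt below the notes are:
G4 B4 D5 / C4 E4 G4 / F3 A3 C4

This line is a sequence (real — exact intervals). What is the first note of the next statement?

Bb2

The 3-note cells begin on G4, C4, F3 — each down a 5th from the last.
One more step down a 5th gives Bb2.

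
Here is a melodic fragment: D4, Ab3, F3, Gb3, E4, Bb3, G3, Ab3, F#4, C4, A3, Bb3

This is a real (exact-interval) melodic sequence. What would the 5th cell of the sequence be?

The 4-note cells begin on D4, E4, F#4 — each up a 2nd from the last.
Continuing the starts: G#4 → A#4.
From A#4 the exact shape gives A#4 E4 C#4 D4.

A#4 E4 C#4 D4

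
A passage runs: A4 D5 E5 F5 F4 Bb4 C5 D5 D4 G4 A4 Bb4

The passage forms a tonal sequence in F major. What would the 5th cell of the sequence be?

With a 4-note motive the entries are A4, F4, D4, each down a 3rd from the previous.
Continuing the starts: Bb3 → G3.
Statement 5 starts on G3 and keeps the same diatonic contour: G3 C4 D4 E4.

G3 C4 D4 E4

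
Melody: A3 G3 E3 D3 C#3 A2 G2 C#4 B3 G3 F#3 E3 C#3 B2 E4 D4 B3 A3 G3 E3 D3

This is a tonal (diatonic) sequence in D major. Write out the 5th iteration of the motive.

B4 A4 F#4 E4 D4 B3 A3

Taking 7-note groups, the heads are A3, C#4, E4: the pattern moves up a 3rd.
Extending up a 3rd: G4 → B4.
So cell 5 is B4 A4 F#4 E4 D4 B3 A3.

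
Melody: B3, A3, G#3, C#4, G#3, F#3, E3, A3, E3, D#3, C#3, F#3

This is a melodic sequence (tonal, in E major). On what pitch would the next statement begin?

C#3

Taking 4-note groups, the heads are B3, G#3, E3: the pattern moves down a 3rd.
The next head, down a 3rd from E3, is C#3.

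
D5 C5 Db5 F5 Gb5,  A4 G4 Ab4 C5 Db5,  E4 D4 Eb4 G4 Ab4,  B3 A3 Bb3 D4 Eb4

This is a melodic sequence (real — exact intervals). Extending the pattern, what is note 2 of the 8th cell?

The unit is 5 notes. Position-2 pitches of the 4 shown cells: C5, G4, D4, A3.
Carrying that down a 4th forward: E3 → B2 → F#2 → C#2.

C#2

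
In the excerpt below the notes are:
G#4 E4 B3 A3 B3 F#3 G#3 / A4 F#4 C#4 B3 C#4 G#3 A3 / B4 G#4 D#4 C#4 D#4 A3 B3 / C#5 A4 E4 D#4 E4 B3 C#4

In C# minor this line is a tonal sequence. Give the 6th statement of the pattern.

The 7-note cells begin on G#4, A4, B4, C#5 — each up a 2nd from the last.
Continuing the starts: D#5 → E5.
So cell 6 is E5 C#5 G#4 F#4 G#4 D#4 E4.

E5 C#5 G#4 F#4 G#4 D#4 E4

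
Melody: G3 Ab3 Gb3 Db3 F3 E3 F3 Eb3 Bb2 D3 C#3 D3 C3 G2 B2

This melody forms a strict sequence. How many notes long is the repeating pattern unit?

15 notes total. Splitting into 3 groups of 5:
G3 Ab3 Gb3 Db3 F3 | E3 F3 Eb3 Bb2 D3 | C#3 D3 C3 G2 B2
That's a consistent down a 3rd shift per cell, and no other grouping gives one.

5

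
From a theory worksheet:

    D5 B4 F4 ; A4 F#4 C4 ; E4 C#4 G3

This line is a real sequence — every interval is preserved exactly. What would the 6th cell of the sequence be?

The 3-note cells begin on D5, A4, E4 — each down a 4th from the last.
Extending down a 4th: B3 → F#3 → C#3.
Statement 6 starts on C#3 and keeps the same exact contour: C#3 A#2 E2.

C#3 A#2 E2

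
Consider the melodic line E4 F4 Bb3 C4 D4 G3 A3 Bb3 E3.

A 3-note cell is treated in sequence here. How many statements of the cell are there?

9 notes in groups of 3 gives 9/3 = 3 statements.
Starts: E4, C4, A3 — each down a 3rd.

3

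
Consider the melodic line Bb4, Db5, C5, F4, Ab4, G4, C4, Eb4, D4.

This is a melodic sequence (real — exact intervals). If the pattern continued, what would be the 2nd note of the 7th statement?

G2

With 3-note cells, note 2 of each statement runs Db5, Ab4, Eb4.
Each moves down a 4th. Continuing: Bb3 → F3 → C3 → G2.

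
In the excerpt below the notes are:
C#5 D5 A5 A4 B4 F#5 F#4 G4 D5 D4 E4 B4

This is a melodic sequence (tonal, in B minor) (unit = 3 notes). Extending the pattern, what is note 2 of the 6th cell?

A3

With 3-note cells, note 2 of each statement runs D5, B4, G4, E4.
Carrying that down a 3rd forward: C#4 → A3.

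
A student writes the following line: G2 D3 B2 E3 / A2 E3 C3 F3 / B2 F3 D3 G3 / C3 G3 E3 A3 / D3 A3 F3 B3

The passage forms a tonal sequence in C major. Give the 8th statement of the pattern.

G3 D4 B3 E4

Taking 4-note groups, the heads are G2, A2, B2, C3, D3: the pattern moves up a 2nd.
Extending up a 2nd: E3 → F3 → G3.
Statement 8 starts on G3 and keeps the same diatonic contour: G3 D4 B3 E4.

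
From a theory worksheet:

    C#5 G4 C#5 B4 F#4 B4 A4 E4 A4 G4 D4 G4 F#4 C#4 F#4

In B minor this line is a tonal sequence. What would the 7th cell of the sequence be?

D4 A3 D4

With a 3-note motive the entries are C#5, B4, A4, G4, F#4, each down a 2nd from the previous.
Extending down a 2nd: E4 → D4.
Statement 7 starts on D4 and keeps the same diatonic contour: D4 A3 D4.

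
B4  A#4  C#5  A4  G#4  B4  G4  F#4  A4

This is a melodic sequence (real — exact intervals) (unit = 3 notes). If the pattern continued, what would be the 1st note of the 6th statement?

Db4

Grouping in 3s, the 1st note of each cell is B4, A4, G4.
Extending down a 2nd: F4 → Eb4 → Db4.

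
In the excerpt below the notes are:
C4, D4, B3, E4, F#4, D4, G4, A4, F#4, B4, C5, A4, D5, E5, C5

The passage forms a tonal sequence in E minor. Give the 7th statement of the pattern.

With a 3-note motive the entries are C4, E4, G4, B4, D5, each up a 3rd from the previous.
Carrying on: F#5 → A5.
So cell 7 is A5 B5 G5.

A5 B5 G5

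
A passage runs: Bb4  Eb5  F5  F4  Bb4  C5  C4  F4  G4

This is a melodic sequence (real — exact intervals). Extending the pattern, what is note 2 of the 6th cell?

D3

With 3-note cells, note 2 of each statement runs Eb5, Bb4, F4.
Extending down a 4th: C4 → G3 → D3.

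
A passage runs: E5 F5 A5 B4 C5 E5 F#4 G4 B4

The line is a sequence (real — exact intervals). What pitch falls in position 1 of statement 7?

Grouping in 3s, the 1st note of each cell is E5, B4, F#4.
Extending down a 4th: C#4 → G#3 → D#3 → A#2.

A#2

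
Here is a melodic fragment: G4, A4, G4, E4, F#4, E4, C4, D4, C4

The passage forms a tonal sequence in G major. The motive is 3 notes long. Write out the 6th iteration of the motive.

D3 E3 D3

With a 3-note motive the entries are G4, E4, C4, each down a 3rd from the previous.
Carrying on: A3 → F#3 → D3.
From D3 the diatonic shape gives D3 E3 D3.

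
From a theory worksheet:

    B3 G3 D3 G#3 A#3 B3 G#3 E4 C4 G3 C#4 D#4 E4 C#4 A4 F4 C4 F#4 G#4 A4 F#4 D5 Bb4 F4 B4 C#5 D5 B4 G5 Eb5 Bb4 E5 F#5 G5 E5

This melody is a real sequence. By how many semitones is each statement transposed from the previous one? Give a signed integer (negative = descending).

Unit = 7 notes; the statements start on B3, E4, A4, D5, G5, moving up a 4th each time.
B3 to E4 spans +5 semitones.

5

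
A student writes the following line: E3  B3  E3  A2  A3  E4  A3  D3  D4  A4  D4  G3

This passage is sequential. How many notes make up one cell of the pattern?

4

Try groups of 4 (3 cells in 12 notes):
E3 B3 E3 A2 | A3 E4 A3 D3 | D4 A4 D4 G3
That's a consistent up a 4th shift per cell, and no other grouping gives one.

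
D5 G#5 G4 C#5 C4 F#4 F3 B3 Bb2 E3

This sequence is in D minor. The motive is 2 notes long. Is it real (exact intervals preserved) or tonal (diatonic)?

Each cell has the same semitone pattern (6,) — intervals are preserved exactly.
And G#5 lies outside D minor, so the sequence is real rather than tonal.

real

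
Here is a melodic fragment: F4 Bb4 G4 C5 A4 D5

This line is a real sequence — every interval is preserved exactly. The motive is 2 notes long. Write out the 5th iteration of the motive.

With a 2-note motive the entries are F4, G4, A4, each up a 2nd from the previous.
Extending up a 2nd: B4 → C#5.
So cell 5 is C#5 F#5.

C#5 F#5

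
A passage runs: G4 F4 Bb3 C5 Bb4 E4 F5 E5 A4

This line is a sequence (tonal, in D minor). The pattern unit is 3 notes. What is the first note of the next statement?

Bb5

With a 3-note motive the entries are G4, C5, F5, each up a 4th from the previous.
The next head, up a 4th from F5, is Bb5.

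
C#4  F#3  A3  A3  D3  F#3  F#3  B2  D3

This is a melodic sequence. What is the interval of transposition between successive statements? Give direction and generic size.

Taking 3-note groups, the heads are C#4, A3, F#3: the pattern moves down a 3rd.
From C#4 to A3: down a 3rd.

down a 3rd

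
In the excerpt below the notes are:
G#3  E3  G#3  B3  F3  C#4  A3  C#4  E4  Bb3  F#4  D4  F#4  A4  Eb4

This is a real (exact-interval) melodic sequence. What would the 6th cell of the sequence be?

A5 F5 A5 C6 Gb5

Unit = 5 notes; the statements start on G#3, C#4, F#4, moving up a 4th each time.
Extending up a 4th: B4 → E5 → A5.
So cell 6 is A5 F5 A5 C6 Gb5.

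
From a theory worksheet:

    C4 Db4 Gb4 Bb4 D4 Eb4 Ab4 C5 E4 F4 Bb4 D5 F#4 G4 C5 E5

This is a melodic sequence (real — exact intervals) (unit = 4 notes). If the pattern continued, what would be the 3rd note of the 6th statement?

E5

With 4-note cells, note 3 of each statement runs Gb4, Ab4, Bb4, C5.
Extending up a 2nd: D5 → E5.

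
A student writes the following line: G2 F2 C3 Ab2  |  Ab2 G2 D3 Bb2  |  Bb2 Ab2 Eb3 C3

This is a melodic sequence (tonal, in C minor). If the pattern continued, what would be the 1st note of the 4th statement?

C3

With 4-note cells, note 1 of each statement runs G2, Ab2, Bb2.
From Bb2, up a 2nd gives C3.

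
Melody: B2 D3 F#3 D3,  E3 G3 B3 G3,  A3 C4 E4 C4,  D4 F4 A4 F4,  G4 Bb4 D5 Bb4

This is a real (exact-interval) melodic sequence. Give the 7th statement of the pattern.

Unit = 4 notes; the statements start on B2, E3, A3, D4, G4, moving up a 4th each time.
Extending up a 4th: C5 → F5.
From F5 the exact shape gives F5 Ab5 C6 Ab5.

F5 Ab5 C6 Ab5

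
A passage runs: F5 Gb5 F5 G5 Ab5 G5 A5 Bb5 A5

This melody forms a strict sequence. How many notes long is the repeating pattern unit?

9 notes total. Splitting into 3 groups of 3:
F5 Gb5 F5 | G5 Ab5 G5 | A5 Bb5 A5
Every group is a transposition up a 2nd of the one before; no shorter unit works.

3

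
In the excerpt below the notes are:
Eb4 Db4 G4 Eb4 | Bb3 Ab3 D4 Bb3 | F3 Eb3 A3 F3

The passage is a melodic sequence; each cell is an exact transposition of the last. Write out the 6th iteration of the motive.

Taking 4-note groups, the heads are Eb4, Bb3, F3: the pattern moves down a 4th.
Continuing the starts: C3 → G2 → D2.
Statement 6 starts on D2 and keeps the same exact contour: D2 C2 F#2 D2.

D2 C2 F#2 D2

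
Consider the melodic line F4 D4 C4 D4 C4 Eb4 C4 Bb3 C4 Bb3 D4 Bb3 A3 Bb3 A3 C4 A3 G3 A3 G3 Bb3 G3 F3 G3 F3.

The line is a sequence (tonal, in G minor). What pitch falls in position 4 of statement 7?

The unit is 5 notes. Position-4 pitches of the 5 shown cells: D4, C4, Bb3, A3, G3.
Extending down a 2nd: F3 → Eb3.

Eb3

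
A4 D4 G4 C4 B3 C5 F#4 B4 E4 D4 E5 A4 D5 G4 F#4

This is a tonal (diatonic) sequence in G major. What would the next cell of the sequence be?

Taking 5-note groups, the heads are A4, C5, E5: the pattern moves up a 3rd.
From G5 the diatonic shape gives G5 C5 F#5 B4 A4.

G5 C5 F#5 B4 A4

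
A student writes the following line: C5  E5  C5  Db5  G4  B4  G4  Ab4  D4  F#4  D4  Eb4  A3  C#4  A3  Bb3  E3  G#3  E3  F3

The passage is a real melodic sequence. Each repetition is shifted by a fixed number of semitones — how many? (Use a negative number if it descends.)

-5

The 4-note cells begin on C5, G4, D4, A3, E3 — each down a 4th from the last.
C5→G4 is 67 − 72 = -5 semitones.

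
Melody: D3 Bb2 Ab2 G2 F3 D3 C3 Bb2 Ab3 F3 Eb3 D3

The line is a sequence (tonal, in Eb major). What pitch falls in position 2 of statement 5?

With 4-note cells, note 2 of each statement runs Bb2, D3, F3.
Carrying that up a 3rd forward: Ab3 → C4.

C4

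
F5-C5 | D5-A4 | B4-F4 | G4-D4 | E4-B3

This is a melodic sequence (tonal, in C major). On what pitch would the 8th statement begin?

Unit = 2 notes; the statements start on F5, D5, B4, G4, E4, moving down a 3rd each time.
Extending the heads down a 3rd: C4 → A3 → F3.

F3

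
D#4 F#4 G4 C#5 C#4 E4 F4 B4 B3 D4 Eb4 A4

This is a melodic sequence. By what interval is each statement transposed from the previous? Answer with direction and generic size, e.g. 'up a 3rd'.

down a 2nd

Unit = 4 notes; the statements start on D#4, C#4, B3, moving down a 2nd each time.
From D#4 to C#4: down a 2nd.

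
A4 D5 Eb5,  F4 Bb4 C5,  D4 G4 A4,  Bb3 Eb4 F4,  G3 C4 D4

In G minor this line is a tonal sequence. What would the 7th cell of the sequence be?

The 3-note cells begin on A4, F4, D4, Bb3, G3 — each down a 3rd from the last.
Continuing the starts: Eb3 → C3.
From C3 the diatonic shape gives C3 F3 G3.

C3 F3 G3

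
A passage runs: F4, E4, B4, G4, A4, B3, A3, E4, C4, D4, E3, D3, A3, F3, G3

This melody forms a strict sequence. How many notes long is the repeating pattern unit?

5

Try groups of 5 (3 cells in 15 notes):
F4 E4 B4 G4 A4 | B3 A3 E4 C4 D4 | E3 D3 A3 F3 G3
That's a consistent down a 5th shift per cell, and no other grouping gives one.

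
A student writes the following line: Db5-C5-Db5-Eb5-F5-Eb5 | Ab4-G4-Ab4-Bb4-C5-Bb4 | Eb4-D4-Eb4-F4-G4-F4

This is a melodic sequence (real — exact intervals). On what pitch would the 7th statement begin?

G2

Unit = 6 notes; the statements start on Db5, Ab4, Eb4, moving down a 4th each time.
Continuing: Bb3 → F3 → C3 → G2. Statement 7 starts on G2.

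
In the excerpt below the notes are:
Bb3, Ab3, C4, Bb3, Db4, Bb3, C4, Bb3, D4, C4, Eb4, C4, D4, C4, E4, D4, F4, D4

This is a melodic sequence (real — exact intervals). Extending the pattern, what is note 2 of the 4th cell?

D4

Grouping in 6s, the 2nd note of each cell is Ab3, Bb3, C4.
From C4, up a 2nd gives D4.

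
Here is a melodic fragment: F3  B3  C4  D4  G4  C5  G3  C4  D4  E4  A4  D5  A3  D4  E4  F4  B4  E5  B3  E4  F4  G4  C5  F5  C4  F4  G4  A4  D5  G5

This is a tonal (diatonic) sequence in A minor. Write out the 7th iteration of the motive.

The 6-note cells begin on F3, G3, A3, B3, C4 — each up a 2nd from the last.
Extending up a 2nd: D4 → E4.
So cell 7 is E4 A4 B4 C5 F5 B5.

E4 A4 B4 C5 F5 B5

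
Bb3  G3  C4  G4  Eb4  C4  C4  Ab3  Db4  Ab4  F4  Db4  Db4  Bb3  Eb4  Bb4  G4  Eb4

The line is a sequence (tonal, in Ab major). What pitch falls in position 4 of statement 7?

F5

With 6-note cells, note 4 of each statement runs G4, Ab4, Bb4.
Extending up a 2nd: C5 → Db5 → Eb5 → F5.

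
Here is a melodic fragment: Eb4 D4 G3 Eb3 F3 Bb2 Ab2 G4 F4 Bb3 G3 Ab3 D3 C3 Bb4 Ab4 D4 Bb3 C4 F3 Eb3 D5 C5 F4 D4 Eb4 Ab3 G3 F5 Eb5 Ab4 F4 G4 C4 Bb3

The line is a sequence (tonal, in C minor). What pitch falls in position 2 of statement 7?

With 7-note cells, note 2 of each statement runs D4, F4, Ab4, C5, Eb5.
Extending up a 3rd: G5 → Bb5.

Bb5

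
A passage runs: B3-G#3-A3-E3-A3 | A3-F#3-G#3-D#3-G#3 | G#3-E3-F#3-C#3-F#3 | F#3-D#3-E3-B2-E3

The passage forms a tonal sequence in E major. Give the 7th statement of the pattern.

With a 5-note motive the entries are B3, A3, G#3, F#3, each down a 2nd from the previous.
Carrying on: E3 → D#3 → C#3.
From C#3 the diatonic shape gives C#3 A2 B2 F#2 B2.

C#3 A2 B2 F#2 B2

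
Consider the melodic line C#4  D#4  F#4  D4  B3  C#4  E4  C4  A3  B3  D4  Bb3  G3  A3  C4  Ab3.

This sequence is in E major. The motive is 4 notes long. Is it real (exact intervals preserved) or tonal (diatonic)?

real

Each cell has the same semitone pattern (2, 3, -4) — intervals are preserved exactly.
And D4 lies outside E major, so the sequence is real rather than tonal.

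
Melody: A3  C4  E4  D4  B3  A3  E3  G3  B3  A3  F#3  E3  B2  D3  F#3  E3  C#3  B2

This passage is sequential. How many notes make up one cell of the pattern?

6

Try groups of 6 (3 cells in 18 notes):
A3 C4 E4 D4 B3 A3 | E3 G3 B3 A3 F#3 E3 | B2 D3 F#3 E3 C#3 B2
That's a consistent down a 4th shift per cell, and no other grouping gives one.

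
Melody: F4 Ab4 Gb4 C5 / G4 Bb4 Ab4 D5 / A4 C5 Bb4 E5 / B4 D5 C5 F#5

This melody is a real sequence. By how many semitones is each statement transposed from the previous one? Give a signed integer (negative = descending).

Taking 4-note groups, the heads are F4, G4, A4, B4: the pattern moves up a 2nd.
F4 to G4 spans +2 semitones.

2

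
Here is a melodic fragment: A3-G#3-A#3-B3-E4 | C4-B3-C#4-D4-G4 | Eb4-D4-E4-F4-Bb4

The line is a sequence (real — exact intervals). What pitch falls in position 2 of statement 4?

With 5-note cells, note 2 of each statement runs G#3, B3, D4.
One more up a 3rd gives F4.

F4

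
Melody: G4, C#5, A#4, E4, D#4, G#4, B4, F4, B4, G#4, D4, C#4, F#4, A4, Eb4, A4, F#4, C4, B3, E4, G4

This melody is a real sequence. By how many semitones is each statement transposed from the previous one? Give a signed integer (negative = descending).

The 7-note cells begin on G4, F4, Eb4 — each down a 2nd from the last.
G4 to F4 spans -2 semitones.

-2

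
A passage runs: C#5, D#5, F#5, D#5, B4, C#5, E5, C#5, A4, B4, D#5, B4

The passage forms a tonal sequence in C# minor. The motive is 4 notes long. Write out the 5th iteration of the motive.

Taking 4-note groups, the heads are C#5, B4, A4: the pattern moves down a 2nd.
Extending down a 2nd: G#4 → F#4.
Statement 5 starts on F#4 and keeps the same diatonic contour: F#4 G#4 B4 G#4.

F#4 G#4 B4 G#4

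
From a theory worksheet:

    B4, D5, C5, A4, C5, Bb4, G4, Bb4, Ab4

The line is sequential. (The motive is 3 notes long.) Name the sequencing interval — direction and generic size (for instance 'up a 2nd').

The 3-note cells begin on B4, A4, G4 — each down a 2nd from the last.
B4 to A4 is down a 2nd.

down a 2nd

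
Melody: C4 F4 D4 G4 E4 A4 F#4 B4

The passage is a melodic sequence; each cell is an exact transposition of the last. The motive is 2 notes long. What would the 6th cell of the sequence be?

With a 2-note motive the entries are C4, D4, E4, F#4, each up a 2nd from the previous.
Carrying on: G#4 → A#4.
So cell 6 is A#4 D#5.

A#4 D#5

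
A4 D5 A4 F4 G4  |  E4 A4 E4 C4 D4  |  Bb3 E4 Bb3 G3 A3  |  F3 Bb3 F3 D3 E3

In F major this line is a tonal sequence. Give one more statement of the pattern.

Taking 5-note groups, the heads are A4, E4, Bb3, F3: the pattern moves down a 4th.
Statement 5 starts on C3 and keeps the same diatonic contour: C3 F3 C3 A2 Bb2.

C3 F3 C3 A2 Bb2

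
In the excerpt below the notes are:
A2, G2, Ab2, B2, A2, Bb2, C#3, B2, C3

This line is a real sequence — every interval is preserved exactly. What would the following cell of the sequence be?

Unit = 3 notes; the statements start on A2, B2, C#3, moving up a 2nd each time.
From D#3 the exact shape gives D#3 C#3 D3.

D#3 C#3 D3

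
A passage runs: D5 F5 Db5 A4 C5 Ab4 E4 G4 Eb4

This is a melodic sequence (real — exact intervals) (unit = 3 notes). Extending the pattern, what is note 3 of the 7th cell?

Grouping in 3s, the 3rd note of each cell is Db5, Ab4, Eb4.
Extending down a 4th: Bb3 → F3 → C3 → G2.

G2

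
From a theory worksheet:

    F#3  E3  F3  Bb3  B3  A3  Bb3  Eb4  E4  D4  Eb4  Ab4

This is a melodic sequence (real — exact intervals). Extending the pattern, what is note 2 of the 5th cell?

The unit is 4 notes. Position-2 pitches of the 3 shown cells: E3, A3, D4.
Each moves up a 4th. Continuing: G4 → C5.

C5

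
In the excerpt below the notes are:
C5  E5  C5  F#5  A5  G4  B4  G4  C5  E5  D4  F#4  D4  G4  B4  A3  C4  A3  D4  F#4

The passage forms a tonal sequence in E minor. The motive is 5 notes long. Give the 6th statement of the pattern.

With a 5-note motive the entries are C5, G4, D4, A3, each down a 4th from the previous.
Carrying on: E3 → B2.
So cell 6 is B2 D3 B2 E3 G3.

B2 D3 B2 E3 G3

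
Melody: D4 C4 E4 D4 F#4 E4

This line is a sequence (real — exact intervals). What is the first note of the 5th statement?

A#4

With a 2-note motive the entries are D4, E4, F#4, each up a 2nd from the previous.
Continuing: G#4 → A#4. Statement 5 starts on A#4.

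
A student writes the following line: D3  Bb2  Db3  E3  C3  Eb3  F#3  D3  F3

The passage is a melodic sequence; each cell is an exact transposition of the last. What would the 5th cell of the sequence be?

Unit = 3 notes; the statements start on D3, E3, F#3, moving up a 2nd each time.
Continuing the starts: G#3 → A#3.
From A#3 the exact shape gives A#3 F#3 A3.

A#3 F#3 A3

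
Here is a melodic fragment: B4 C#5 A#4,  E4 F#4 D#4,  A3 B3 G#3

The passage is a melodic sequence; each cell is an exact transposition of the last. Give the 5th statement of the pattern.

Taking 3-note groups, the heads are B4, E4, A3: the pattern moves down a 5th.
Extending down a 5th: D3 → G2.
Statement 5 starts on G2 and keeps the same exact contour: G2 A2 F#2.

G2 A2 F#2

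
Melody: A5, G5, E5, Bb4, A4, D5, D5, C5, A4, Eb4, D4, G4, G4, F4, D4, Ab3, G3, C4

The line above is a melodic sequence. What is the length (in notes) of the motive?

6

18 notes total. Splitting into 3 groups of 6:
A5 G5 E5 Bb4 A4 D5 | D5 C5 A4 Eb4 D4 G4 | G4 F4 D4 Ab3 G3 C4
Each cell is the previous one down a 5th — so the unit is 6 notes.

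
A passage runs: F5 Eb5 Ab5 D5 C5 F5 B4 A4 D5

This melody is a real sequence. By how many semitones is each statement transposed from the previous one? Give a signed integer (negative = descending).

-3

With a 3-note motive the entries are F5, D5, B4, each down a 3rd from the previous.
F5→D5 is 74 − 77 = -3 semitones.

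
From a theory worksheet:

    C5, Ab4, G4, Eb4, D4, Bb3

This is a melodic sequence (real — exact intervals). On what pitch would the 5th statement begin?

E3

With a 2-note motive the entries are C5, G4, D4, each down a 4th from the previous.
Extending the heads down a 4th: A3 → E3.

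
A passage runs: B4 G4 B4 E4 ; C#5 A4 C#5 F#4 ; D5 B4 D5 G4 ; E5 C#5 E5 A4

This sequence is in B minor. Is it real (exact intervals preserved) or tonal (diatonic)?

tonal

Every note is diatonic to B minor.
Cell 1 has -4 semitones from note 1 to 2, but cell 3 has -3 — the interval quality changes while the contour stays the same, which is the hallmark of a tonal sequence.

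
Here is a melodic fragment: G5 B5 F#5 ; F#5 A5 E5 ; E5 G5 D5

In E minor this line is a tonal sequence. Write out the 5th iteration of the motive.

C5 E5 B4

With a 3-note motive the entries are G5, F#5, E5, each down a 2nd from the previous.
Extending down a 2nd: D5 → C5.
From C5 the diatonic shape gives C5 E5 B4.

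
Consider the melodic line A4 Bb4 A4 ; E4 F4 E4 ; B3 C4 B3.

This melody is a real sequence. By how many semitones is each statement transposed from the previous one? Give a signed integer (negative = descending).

-5

With a 3-note motive the entries are A4, E4, B3, each down a 4th from the previous.
Counting half-steps from A4 to E4: -5.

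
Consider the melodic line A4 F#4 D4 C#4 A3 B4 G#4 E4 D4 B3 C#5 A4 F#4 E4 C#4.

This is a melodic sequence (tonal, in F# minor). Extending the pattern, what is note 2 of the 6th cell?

The unit is 5 notes. Position-2 pitches of the 3 shown cells: F#4, G#4, A4.
Carrying that up a 2nd forward: B4 → C#5 → D5.

D5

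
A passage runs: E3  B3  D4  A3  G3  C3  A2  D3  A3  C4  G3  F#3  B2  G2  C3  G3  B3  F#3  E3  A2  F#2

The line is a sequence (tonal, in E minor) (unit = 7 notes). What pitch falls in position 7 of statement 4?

The unit is 7 notes. Position-7 pitches of the 3 shown cells: A2, G2, F#2.
One more down a 2nd gives E2.

E2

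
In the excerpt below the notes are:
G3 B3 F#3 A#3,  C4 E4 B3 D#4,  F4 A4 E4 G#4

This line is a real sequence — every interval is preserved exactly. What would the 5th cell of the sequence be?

Taking 4-note groups, the heads are G3, C4, F4: the pattern moves up a 4th.
Extending up a 4th: Bb4 → Eb5.
So cell 5 is Eb5 G5 D5 F#5.

Eb5 G5 D5 F#5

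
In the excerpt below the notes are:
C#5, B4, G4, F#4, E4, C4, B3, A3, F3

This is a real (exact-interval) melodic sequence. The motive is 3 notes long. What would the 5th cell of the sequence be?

Taking 3-note groups, the heads are C#5, F#4, B3: the pattern moves down a 5th.
Carrying on: E3 → A2.
So cell 5 is A2 G2 Eb2.

A2 G2 Eb2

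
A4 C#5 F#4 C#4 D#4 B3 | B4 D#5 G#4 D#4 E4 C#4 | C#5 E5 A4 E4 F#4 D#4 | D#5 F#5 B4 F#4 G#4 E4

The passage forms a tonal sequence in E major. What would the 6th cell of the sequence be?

F#5 A5 D#5 A4 B4 G#4

Unit = 6 notes; the statements start on A4, B4, C#5, D#5, moving up a 2nd each time.
Carrying on: E5 → F#5.
From F#5 the diatonic shape gives F#5 A5 D#5 A4 B4 G#4.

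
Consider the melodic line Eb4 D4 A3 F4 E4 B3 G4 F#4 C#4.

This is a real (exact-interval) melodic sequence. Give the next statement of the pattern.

Unit = 3 notes; the statements start on Eb4, F4, G4, moving up a 2nd each time.
From A4 the exact shape gives A4 G#4 D#4.

A4 G#4 D#4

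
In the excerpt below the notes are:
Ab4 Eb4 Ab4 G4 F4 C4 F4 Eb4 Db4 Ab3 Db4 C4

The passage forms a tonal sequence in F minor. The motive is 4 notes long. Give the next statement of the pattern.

The 4-note cells begin on Ab4, F4, Db4 — each down a 3rd from the last.
So cell 4 is Bb3 F3 Bb3 Ab3.

Bb3 F3 Bb3 Ab3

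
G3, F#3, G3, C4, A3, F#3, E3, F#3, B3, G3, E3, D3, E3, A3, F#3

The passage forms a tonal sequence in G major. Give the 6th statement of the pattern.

B2 A2 B2 E3 C3

The 5-note cells begin on G3, F#3, E3 — each down a 2nd from the last.
Extending down a 2nd: D3 → C3 → B2.
From B2 the diatonic shape gives B2 A2 B2 E3 C3.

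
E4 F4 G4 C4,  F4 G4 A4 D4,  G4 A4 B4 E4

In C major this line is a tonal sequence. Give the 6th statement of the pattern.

C5 D5 E5 A4

With a 4-note motive the entries are E4, F4, G4, each up a 2nd from the previous.
Extending up a 2nd: A4 → B4 → C5.
Statement 6 starts on C5 and keeps the same diatonic contour: C5 D5 E5 A4.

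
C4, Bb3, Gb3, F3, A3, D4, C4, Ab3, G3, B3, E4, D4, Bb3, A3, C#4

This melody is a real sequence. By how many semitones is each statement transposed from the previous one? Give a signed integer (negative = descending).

With a 5-note motive the entries are C4, D4, E4, each up a 2nd from the previous.
Counting half-steps from C4 to D4: 2.

2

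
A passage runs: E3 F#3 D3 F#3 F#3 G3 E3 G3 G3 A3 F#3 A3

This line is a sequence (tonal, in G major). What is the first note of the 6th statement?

Taking 4-note groups, the heads are E3, F#3, G3: the pattern moves up a 2nd.
Extending the heads up a 2nd: A3 → B3 → C4.

C4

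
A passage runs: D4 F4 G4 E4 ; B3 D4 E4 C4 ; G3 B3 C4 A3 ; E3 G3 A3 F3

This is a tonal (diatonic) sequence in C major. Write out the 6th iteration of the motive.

Taking 4-note groups, the heads are D4, B3, G3, E3: the pattern moves down a 3rd.
Carrying on: C3 → A2.
So cell 6 is A2 C3 D3 B2.

A2 C3 D3 B2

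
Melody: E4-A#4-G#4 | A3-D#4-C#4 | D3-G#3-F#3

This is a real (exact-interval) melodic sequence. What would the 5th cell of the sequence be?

The 3-note cells begin on E4, A3, D3 — each down a 5th from the last.
Extending down a 5th: G2 → C2.
From C2 the exact shape gives C2 F#2 E2.

C2 F#2 E2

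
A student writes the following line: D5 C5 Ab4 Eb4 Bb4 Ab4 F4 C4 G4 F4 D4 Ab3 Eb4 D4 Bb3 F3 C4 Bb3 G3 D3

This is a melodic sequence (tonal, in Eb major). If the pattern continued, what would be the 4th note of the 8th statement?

With 4-note cells, note 4 of each statement runs Eb4, C4, Ab3, F3, D3.
Extending down a 3rd: Bb2 → G2 → Eb2.

Eb2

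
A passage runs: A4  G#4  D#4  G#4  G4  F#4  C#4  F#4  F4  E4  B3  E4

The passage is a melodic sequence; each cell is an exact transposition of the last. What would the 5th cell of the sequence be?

Taking 4-note groups, the heads are A4, G4, F4: the pattern moves down a 2nd.
Extending down a 2nd: Eb4 → Db4.
Statement 5 starts on Db4 and keeps the same exact contour: Db4 C4 G3 C4.

Db4 C4 G3 C4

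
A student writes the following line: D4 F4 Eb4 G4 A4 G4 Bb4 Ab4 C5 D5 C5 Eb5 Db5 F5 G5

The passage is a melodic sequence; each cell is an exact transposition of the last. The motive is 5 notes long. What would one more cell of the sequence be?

F5 Ab5 Gb5 Bb5 C6

Unit = 5 notes; the statements start on D4, G4, C5, moving up a 4th each time.
So cell 4 is F5 Ab5 Gb5 Bb5 C6.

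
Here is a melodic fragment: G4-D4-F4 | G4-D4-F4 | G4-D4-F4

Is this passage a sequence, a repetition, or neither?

Each 3-note cell is identical (G4 D4 F4), restated at the same pitch.

repetition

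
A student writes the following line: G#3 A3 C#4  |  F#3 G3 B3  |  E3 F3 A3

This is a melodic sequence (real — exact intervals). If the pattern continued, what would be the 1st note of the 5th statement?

The unit is 3 notes. Position-1 pitches of the 3 shown cells: G#3, F#3, E3.
Each moves down a 2nd. Continuing: D3 → C3.

C3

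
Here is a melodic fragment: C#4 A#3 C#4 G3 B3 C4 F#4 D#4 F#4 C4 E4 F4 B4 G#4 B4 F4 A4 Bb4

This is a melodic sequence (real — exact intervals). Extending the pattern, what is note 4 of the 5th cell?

Eb5

With 6-note cells, note 4 of each statement runs G3, C4, F4.
Carrying that up a 4th forward: Bb4 → Eb5.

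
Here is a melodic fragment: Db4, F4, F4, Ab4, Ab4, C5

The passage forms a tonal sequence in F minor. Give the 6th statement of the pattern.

G5 Bb5

Unit = 2 notes; the statements start on Db4, F4, Ab4, moving up a 3rd each time.
Carrying on: C5 → Eb5 → G5.
From G5 the diatonic shape gives G5 Bb5.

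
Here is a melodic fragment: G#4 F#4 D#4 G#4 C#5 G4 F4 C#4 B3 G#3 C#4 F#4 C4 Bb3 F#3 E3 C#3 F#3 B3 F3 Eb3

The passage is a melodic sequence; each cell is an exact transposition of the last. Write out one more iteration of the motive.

B2 A2 F#2 B2 E3 Bb2 Ab2

The 7-note cells begin on G#4, C#4, F#3 — each down a 5th from the last.
Statement 4 starts on B2 and keeps the same exact contour: B2 A2 F#2 B2 E3 Bb2 Ab2.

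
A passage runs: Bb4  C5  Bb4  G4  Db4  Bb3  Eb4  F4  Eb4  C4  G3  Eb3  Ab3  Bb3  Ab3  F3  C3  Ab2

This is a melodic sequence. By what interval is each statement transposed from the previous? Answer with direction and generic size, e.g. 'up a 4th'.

down a 5th

Taking 6-note groups, the heads are Bb4, Eb4, Ab3: the pattern moves down a 5th.
Bb4 to Eb4 is down a 5th.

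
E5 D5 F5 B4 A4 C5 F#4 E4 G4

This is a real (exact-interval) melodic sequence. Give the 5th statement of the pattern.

Taking 3-note groups, the heads are E5, B4, F#4: the pattern moves down a 4th.
Carrying on: C#4 → G#3.
So cell 5 is G#3 F#3 A3.

G#3 F#3 A3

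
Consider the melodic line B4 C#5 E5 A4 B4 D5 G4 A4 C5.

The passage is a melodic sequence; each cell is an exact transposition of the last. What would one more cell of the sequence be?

F4 G4 Bb4

Unit = 3 notes; the statements start on B4, A4, G4, moving down a 2nd each time.
Statement 4 starts on F4 and keeps the same exact contour: F4 G4 Bb4.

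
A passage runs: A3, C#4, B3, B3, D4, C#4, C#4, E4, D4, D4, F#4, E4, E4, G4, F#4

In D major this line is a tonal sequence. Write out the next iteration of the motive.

F#4 A4 G4

With a 3-note motive the entries are A3, B3, C#4, D4, E4, each up a 2nd from the previous.
Statement 6 starts on F#4 and keeps the same diatonic contour: F#4 A4 G4.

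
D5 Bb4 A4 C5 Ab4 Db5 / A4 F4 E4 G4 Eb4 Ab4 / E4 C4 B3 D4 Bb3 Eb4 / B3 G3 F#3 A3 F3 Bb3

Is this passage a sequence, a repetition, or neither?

sequence

Each 6-note cell is the previous one transposed down a 4th.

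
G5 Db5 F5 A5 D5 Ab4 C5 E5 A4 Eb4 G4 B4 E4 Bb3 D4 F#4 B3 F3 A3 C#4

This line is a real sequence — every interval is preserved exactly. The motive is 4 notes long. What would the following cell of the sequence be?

F#3 C3 E3 G#3

Unit = 4 notes; the statements start on G5, D5, A4, E4, B3, moving down a 4th each time.
Statement 6 starts on F#3 and keeps the same exact contour: F#3 C3 E3 G#3.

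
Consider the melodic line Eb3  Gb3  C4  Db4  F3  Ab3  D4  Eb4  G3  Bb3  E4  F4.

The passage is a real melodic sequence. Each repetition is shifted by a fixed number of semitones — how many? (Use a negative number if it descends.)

2

The 4-note cells begin on Eb3, F3, G3 — each up a 2nd from the last.
Eb3→F3 is 53 − 51 = 2 semitones.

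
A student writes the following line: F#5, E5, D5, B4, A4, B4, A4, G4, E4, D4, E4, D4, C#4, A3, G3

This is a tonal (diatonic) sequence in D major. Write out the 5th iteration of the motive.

Taking 5-note groups, the heads are F#5, B4, E4: the pattern moves down a 5th.
Continuing the starts: A3 → D3.
From D3 the diatonic shape gives D3 C#3 B2 G2 F#2.

D3 C#3 B2 G2 F#2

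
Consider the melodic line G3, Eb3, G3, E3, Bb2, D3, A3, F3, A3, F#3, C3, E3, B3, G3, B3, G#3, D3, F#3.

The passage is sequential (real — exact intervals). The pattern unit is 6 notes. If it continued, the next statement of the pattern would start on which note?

C#4

The 6-note cells begin on G3, A3, B3 — each up a 2nd from the last.
The next head, up a 2nd from B3, is C#4.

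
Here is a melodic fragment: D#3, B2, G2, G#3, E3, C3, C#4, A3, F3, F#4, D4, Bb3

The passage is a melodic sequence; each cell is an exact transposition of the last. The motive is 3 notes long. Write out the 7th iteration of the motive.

Taking 3-note groups, the heads are D#3, G#3, C#4, F#4: the pattern moves up a 4th.
Carrying on: B4 → E5 → A5.
Statement 7 starts on A5 and keeps the same exact contour: A5 F5 Db5.

A5 F5 Db5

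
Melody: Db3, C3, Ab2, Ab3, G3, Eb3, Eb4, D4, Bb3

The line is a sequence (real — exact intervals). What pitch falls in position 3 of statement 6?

G5

With 3-note cells, note 3 of each statement runs Ab2, Eb3, Bb3.
Carrying that up a 5th forward: F4 → C5 → G5.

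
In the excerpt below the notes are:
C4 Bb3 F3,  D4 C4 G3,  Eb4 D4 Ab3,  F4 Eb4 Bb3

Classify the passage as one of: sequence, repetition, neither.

sequence

Each 3-note cell is the previous one transposed up a 2nd.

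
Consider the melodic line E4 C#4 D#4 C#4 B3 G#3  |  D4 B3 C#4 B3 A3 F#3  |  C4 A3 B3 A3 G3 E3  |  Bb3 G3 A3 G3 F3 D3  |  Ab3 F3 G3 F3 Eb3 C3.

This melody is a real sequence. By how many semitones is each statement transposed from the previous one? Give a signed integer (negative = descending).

With a 6-note motive the entries are E4, D4, C4, Bb3, Ab3, each down a 2nd from the previous.
E4 to D4 spans -2 semitones.

-2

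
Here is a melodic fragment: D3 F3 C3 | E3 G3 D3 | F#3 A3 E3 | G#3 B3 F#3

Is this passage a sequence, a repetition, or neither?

sequence

Each 3-note cell is the previous one transposed up a 2nd.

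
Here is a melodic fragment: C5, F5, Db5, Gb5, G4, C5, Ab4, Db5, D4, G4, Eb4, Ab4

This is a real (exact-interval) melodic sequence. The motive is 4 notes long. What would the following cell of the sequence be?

Taking 4-note groups, the heads are C5, G4, D4: the pattern moves down a 4th.
So cell 4 is A3 D4 Bb3 Eb4.

A3 D4 Bb3 Eb4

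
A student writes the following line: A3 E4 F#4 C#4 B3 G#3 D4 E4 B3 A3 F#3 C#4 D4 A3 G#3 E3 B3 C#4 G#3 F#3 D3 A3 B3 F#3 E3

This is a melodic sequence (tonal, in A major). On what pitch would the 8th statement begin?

Taking 5-note groups, the heads are A3, G#3, F#3, E3, D3: the pattern moves down a 2nd.
Extending the heads down a 2nd: C#3 → B2 → A2.

A2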